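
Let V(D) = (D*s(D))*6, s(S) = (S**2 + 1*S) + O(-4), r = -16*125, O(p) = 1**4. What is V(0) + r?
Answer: -2000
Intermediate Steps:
O(p) = 1
r = -2000
s(S) = 1 + S + S**2 (s(S) = (S**2 + 1*S) + 1 = (S**2 + S) + 1 = (S + S**2) + 1 = 1 + S + S**2)
V(D) = 6*D*(1 + D + D**2) (V(D) = (D*(1 + D + D**2))*6 = 6*D*(1 + D + D**2))
V(0) + r = 6*0*(1 + 0 + 0**2) - 2000 = 6*0*(1 + 0 + 0) - 2000 = 6*0*1 - 2000 = 0 - 2000 = -2000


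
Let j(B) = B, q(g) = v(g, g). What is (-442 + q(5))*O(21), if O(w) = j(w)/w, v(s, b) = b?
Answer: -437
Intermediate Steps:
q(g) = g
O(w) = 1 (O(w) = w/w = 1)
(-442 + q(5))*O(21) = (-442 + 5)*1 = -437*1 = -437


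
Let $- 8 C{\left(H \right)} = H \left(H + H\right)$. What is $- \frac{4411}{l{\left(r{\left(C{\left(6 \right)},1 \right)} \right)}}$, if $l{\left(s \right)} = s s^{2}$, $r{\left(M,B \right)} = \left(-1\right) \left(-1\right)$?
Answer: $-4411$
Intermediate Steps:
$C{\left(H \right)} = - \frac{H^{2}}{4}$ ($C{\left(H \right)} = - \frac{H \left(H + H\right)}{8} = - \frac{H 2 H}{8} = - \frac{2 H^{2}}{8} = - \frac{H^{2}}{4}$)
$r{\left(M,B \right)} = 1$
$l{\left(s \right)} = s^{3}$
$- \frac{4411}{l{\left(r{\left(C{\left(6 \right)},1 \right)} \right)}} = - \frac{4411}{1^{3}} = - \frac{4411}{1} = \left(-4411\right) 1 = -4411$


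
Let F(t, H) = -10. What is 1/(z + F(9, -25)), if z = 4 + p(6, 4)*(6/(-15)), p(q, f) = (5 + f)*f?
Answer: -5/102 ≈ -0.049020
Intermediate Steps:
p(q, f) = f*(5 + f)
z = -52/5 (z = 4 + (4*(5 + 4))*(6/(-15)) = 4 + (4*9)*(6*(-1/15)) = 4 + 36*(-⅖) = 4 - 72/5 = -52/5 ≈ -10.400)
1/(z + F(9, -25)) = 1/(-52/5 - 10) = 1/(-102/5) = -5/102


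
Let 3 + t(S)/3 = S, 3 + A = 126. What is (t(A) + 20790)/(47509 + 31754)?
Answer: 2350/8807 ≈ 0.26683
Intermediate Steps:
A = 123 (A = -3 + 126 = 123)
t(S) = -9 + 3*S
(t(A) + 20790)/(47509 + 31754) = ((-9 + 3*123) + 20790)/(47509 + 31754) = ((-9 + 369) + 20790)/79263 = (360 + 20790)*(1/79263) = 21150*(1/79263) = 2350/8807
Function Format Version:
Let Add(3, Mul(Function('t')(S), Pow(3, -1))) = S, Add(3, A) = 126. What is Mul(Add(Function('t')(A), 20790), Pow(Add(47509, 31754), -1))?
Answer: Rational(2350, 8807) ≈ 0.26683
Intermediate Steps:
A = 123 (A = Add(-3, 126) = 123)
Function('t')(S) = Add(-9, Mul(3, S))
Mul(Add(Function('t')(A), 20790), Pow(Add(47509, 31754), -1)) = Mul(Add(Add(-9, Mul(3, 123)), 20790), Pow(Add(47509, 31754), -1)) = Mul(Add(Add(-9, 369), 20790), Pow(79263, -1)) = Mul(Add(360, 20790), Rational(1, 79263)) = Mul(21150, Rational(1, 79263)) = Rational(2350, 8807)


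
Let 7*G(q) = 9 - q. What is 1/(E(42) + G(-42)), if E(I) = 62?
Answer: 7/485 ≈ 0.014433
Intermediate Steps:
G(q) = 9/7 - q/7 (G(q) = (9 - q)/7 = 9/7 - q/7)
1/(E(42) + G(-42)) = 1/(62 + (9/7 - ⅐*(-42))) = 1/(62 + (9/7 + 6)) = 1/(62 + 51/7) = 1/(485/7) = 7/485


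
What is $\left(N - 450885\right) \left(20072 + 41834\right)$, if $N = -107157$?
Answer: $-34546148052$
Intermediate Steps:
$\left(N - 450885\right) \left(20072 + 41834\right) = \left(-107157 - 450885\right) \left(20072 + 41834\right) = \left(-558042\right) 61906 = -34546148052$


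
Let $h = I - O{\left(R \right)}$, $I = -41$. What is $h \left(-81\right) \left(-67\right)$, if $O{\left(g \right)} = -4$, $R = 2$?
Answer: $-200799$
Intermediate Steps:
$h = -37$ ($h = -41 - -4 = -41 + 4 = -37$)
$h \left(-81\right) \left(-67\right) = \left(-37\right) \left(-81\right) \left(-67\right) = 2997 \left(-67\right) = -200799$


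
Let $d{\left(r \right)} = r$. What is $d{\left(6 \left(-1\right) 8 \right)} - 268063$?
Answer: $-268111$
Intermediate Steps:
$d{\left(6 \left(-1\right) 8 \right)} - 268063 = 6 \left(-1\right) 8 - 268063 = \left(-6\right) 8 - 268063 = -48 - 268063 = -268111$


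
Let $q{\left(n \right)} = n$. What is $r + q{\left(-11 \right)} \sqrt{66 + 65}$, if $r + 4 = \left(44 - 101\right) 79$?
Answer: $-4507 - 11 \sqrt{131} \approx -4632.9$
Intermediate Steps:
$r = -4507$ ($r = -4 + \left(44 - 101\right) 79 = -4 - 4503 = -4507$)
$r + q{\left(-11 \right)} \sqrt{66 + 65} = -4507 - 11 \sqrt{66 + 65} = -4507 - 11 \sqrt{131}$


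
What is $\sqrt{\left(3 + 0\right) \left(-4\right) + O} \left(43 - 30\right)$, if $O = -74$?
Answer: $13 i \sqrt{86} \approx 120.56 i$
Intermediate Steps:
$\sqrt{\left(3 + 0\right) \left(-4\right) + O} \left(43 - 30\right) = \sqrt{\left(3 + 0\right) \left(-4\right) - 74} \left(43 - 30\right) = \sqrt{3 \left(-4\right) - 74} \cdot 13 = \sqrt{-12 - 74} \cdot 13 = \sqrt{-86} \cdot 13 = i \sqrt{86} \cdot 13 = 13 i \sqrt{86}$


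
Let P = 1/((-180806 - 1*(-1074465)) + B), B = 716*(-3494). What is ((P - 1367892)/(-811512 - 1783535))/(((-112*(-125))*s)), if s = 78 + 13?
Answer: 2199631891141/5316341297868510000 ≈ 4.1375e-7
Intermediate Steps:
B = -2501704
P = -1/1608045 (P = 1/((-180806 - 1*(-1074465)) - 2501704) = 1/((-180806 + 1074465) - 2501704) = 1/(893659 - 2501704) = 1/(-1608045) = -1/1608045 ≈ -6.2187e-7)
s = 91
((P - 1367892)/(-811512 - 1783535))/(((-112*(-125))*s)) = ((-1/1608045 - 1367892)/(-811512 - 1783535))/((-112*(-125)*91)) = (-2199631891141/1608045/(-2595047))/((14000*91)) = -2199631891141/1608045*(-1/2595047)/1274000 = (2199631891141/4172952353115)*(1/1274000) = 2199631891141/5316341297868510000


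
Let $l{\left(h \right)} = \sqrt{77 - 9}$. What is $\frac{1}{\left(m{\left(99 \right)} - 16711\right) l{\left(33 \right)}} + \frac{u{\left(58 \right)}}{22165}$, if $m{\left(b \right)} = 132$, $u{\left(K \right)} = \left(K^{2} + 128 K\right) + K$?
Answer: $\frac{986}{2015} - \frac{\sqrt{17}}{563686} \approx 0.48932$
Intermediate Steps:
$u{\left(K \right)} = K^{2} + 129 K$
$l{\left(h \right)} = 2 \sqrt{17}$ ($l{\left(h \right)} = \sqrt{68} = 2 \sqrt{17}$)
$\frac{1}{\left(m{\left(99 \right)} - 16711\right) l{\left(33 \right)}} + \frac{u{\left(58 \right)}}{22165} = \frac{1}{\left(132 - 16711\right) 2 \sqrt{17}} + \frac{58 \left(129 + 58\right)}{22165} = \frac{\frac{1}{34} \sqrt{17}}{132 - 16711} + 58 \cdot 187 \cdot \frac{1}{22165} = \frac{\frac{1}{34} \sqrt{17}}{-16579} + 10846 \cdot \frac{1}{22165} = - \frac{\frac{1}{34} \sqrt{17}}{16579} + \frac{986}{2015} = - \frac{\sqrt{17}}{563686} + \frac{986}{2015} = \frac{986}{2015} - \frac{\sqrt{17}}{563686}$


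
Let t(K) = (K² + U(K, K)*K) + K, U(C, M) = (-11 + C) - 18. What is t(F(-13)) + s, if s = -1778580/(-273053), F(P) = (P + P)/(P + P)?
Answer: -22078/1133 ≈ -19.486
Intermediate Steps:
F(P) = 1 (F(P) = (2*P)/((2*P)) = (2*P)*(1/(2*P)) = 1)
U(C, M) = -29 + C
s = 7380/1133 (s = -1778580*(-1/273053) = 7380/1133 ≈ 6.5137)
t(K) = K + K² + K*(-29 + K) (t(K) = (K² + (-29 + K)*K) + K = (K² + K*(-29 + K)) + K = K + K² + K*(-29 + K))
t(F(-13)) + s = 2*1*(-14 + 1) + 7380/1133 = 2*1*(-13) + 7380/1133 = -26 + 7380/1133 = -22078/1133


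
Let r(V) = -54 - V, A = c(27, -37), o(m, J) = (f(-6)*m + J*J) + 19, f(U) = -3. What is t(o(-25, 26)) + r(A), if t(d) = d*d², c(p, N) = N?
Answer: 456532983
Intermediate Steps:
o(m, J) = 19 + J² - 3*m (o(m, J) = (-3*m + J*J) + 19 = (-3*m + J²) + 19 = (J² - 3*m) + 19 = 19 + J² - 3*m)
A = -37
t(d) = d³
t(o(-25, 26)) + r(A) = (19 + 26² - 3*(-25))³ + (-54 - 1*(-37)) = (19 + 676 + 75)³ + (-54 + 37) = 770³ - 17 = 456533000 - 17 = 456532983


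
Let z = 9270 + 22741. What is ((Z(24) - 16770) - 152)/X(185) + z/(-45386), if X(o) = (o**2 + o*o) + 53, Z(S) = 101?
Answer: -2956287439/3109077158 ≈ -0.95086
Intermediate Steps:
X(o) = 53 + 2*o**2 (X(o) = (o**2 + o**2) + 53 = 2*o**2 + 53 = 53 + 2*o**2)
z = 32011
((Z(24) - 16770) - 152)/X(185) + z/(-45386) = ((101 - 16770) - 152)/(53 + 2*185**2) + 32011/(-45386) = (-16669 - 152)/(53 + 2*34225) + 32011*(-1/45386) = -16821/(53 + 68450) - 32011/45386 = -16821/68503 - 32011/45386 = -2956287439/3109077158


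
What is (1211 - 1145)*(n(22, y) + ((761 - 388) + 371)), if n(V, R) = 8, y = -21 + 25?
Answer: 49632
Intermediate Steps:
y = 4
(1211 - 1145)*(n(22, y) + ((761 - 388) + 371)) = (1211 - 1145)*(8 + ((761 - 388) + 371)) = 66*(8 + (373 + 371)) = 66*(8 + 744) = 66*752 = 49632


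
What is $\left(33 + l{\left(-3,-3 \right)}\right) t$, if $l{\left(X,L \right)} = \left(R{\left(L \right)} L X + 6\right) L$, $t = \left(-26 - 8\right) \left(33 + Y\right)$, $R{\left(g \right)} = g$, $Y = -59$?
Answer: $84864$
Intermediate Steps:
$t = 884$ ($t = \left(-26 - 8\right) \left(33 - 59\right) = \left(-34\right) \left(-26\right) = 884$)
$l{\left(X,L \right)} = L \left(6 + X L^{2}\right)$ ($l{\left(X,L \right)} = \left(L L X + 6\right) L = \left(L^{2} X + 6\right) L = \left(X L^{2} + 6\right) L = \left(6 + X L^{2}\right) L = L \left(6 + X L^{2}\right)$)
$\left(33 + l{\left(-3,-3 \right)}\right) t = \left(33 - 3 \left(6 - 3 \left(-3\right)^{2}\right)\right) 884 = \left(33 - 3 \left(6 - 27\right)\right) 884 = \left(33 - -63\right) 884 = \left(33 + 63\right) 884 = 96 \cdot 884 = 84864$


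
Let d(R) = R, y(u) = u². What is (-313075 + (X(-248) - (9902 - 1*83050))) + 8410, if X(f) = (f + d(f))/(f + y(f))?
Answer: -57184701/247 ≈ -2.3152e+5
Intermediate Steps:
X(f) = 2*f/(f + f²) (X(f) = (f + f)/(f + f²) = (2*f)/(f + f²) = 2*f/(f + f²))
(-313075 + (X(-248) - (9902 - 1*83050))) + 8410 = (-313075 + (2/(1 - 248) - (9902 - 1*83050))) + 8410 = (-313075 + (2/(-247) - (9902 - 83050))) + 8410 = (-313075 + (2*(-1/247) - 1*(-73148))) + 8410 = (-313075 + (-2/247 + 73148)) + 8410 = (-313075 + 18067554/247) + 8410 = -59261971/247 + 8410 = -57184701/247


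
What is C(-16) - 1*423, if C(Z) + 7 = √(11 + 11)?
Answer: -430 + √22 ≈ -425.31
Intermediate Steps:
C(Z) = -7 + √22 (C(Z) = -7 + √(11 + 11) = -7 + √22)
C(-16) - 1*423 = (-7 + √22) - 1*423 = (-7 + √22) - 423 = -430 + √22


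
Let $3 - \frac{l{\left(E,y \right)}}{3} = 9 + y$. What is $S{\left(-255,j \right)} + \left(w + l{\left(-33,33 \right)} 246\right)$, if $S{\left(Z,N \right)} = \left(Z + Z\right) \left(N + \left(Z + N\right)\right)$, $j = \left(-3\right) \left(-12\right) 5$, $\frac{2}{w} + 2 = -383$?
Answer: $- \frac{31697822}{385} \approx -82332.0$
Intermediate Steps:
$w = - \frac{2}{385}$ ($w = \frac{2}{-2 - 383} = \frac{2}{-385} = 2 \left(- \frac{1}{385}\right) = - \frac{2}{385} \approx -0.0051948$)
$l{\left(E,y \right)} = -18 - 3 y$ ($l{\left(E,y \right)} = 9 - 3 \left(9 + y\right) = 9 - \left(27 + 3 y\right) = -18 - 3 y$)
$j = 180$ ($j = 36 \cdot 5 = 180$)
$S{\left(Z,N \right)} = 2 Z \left(Z + 2 N\right)$ ($S{\left(Z,N \right)} = 2 Z \left(N + \left(N + Z\right)\right) = 2 Z \left(Z + 2 N\right)$)
$S{\left(-255,j \right)} + \left(w + l{\left(-33,33 \right)} 246\right) = 2 \left(-255\right) \left(-255 + 2 \cdot 180\right) + \left(- \frac{2}{385} + \left(-18 - 99\right) 246\right) = 2 \left(-255\right) \left(-255 + 360\right) + \left(- \frac{2}{385} + \left(-18 - 99\right) 246\right) = 2 \left(-255\right) 105 - \frac{11081072}{385} = -53550 - \frac{11081072}{385} = - \frac{31697822}{385}$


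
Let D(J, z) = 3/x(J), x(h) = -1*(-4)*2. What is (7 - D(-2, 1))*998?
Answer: 26447/4 ≈ 6611.8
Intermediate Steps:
x(h) = 8 (x(h) = 4*2 = 8)
D(J, z) = 3/8
(7 - D(-2, 1))*998 = (7 - 1*3/8)*998 = (7 - 3/8)*998 = (53/8)*998 = 26447/4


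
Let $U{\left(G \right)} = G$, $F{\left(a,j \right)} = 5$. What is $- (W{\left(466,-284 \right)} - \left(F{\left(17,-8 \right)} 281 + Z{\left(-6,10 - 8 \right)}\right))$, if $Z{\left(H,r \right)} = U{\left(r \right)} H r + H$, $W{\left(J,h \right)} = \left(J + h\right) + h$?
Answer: $1477$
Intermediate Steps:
$W{\left(J,h \right)} = J + 2 h$
$Z{\left(H,r \right)} = H + H r^{2}$ ($Z{\left(H,r \right)} = r H r + H = H r r + H = H r^{2} + H = H + H r^{2}$)
$- (W{\left(466,-284 \right)} - \left(F{\left(17,-8 \right)} 281 + Z{\left(-6,10 - 8 \right)}\right)) = - (\left(466 + 2 \left(-284\right)\right) - \left(5 \cdot 281 - 6 \left(1 + \left(10 - 8\right)^{2}\right)\right)) = - (\left(466 - 568\right) - \left(1405 - 6 \left(1 + 2^{2}\right)\right)) = - (-102 - \left(1405 - 6 \left(1 + 4\right)\right)) = - (-102 - \left(1405 - 30\right)) = - (-102 - 1375) = \left(-1\right) \left(-1477\right) = 1477$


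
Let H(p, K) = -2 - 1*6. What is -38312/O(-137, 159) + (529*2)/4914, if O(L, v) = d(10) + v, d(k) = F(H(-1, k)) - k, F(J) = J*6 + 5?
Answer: -47038255/130221 ≈ -361.22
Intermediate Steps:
H(p, K) = -8 (H(p, K) = -2 - 6 = -8)
F(J) = 5 + 6*J (F(J) = 6*J + 5 = 5 + 6*J)
d(k) = -43 - k (d(k) = (5 + 6*(-8)) - k = (5 - 48) - k = -43 - k)
O(L, v) = -53 + v (O(L, v) = (-43 - 1*10) + v = (-43 - 10) + v = -53 + v)
-38312/O(-137, 159) + (529*2)/4914 = -38312/(-53 + 159) + (529*2)/4914 = -38312/106 + 1058*(1/4914) = -38312*1/106 + 529/2457 = -19156/53 + 529/2457 = -47038255/130221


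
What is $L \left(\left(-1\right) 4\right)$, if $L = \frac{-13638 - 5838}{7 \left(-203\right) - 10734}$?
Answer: $- \frac{77904}{12155} \approx -6.4092$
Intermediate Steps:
$L = \frac{19476}{12155}$ ($L = - \frac{19476}{-1421 - 10734} = - \frac{19476}{-12155} = \left(-19476\right) \left(- \frac{1}{12155}\right) = \frac{19476}{12155} \approx 1.6023$)
$L \left(\left(-1\right) 4\right) = \frac{19476 \left(\left(-1\right) 4\right)}{12155} = \frac{19476}{12155} \left(-4\right) = - \frac{77904}{12155}$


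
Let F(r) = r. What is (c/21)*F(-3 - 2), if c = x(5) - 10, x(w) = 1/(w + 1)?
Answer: 295/126 ≈ 2.3413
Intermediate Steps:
x(w) = 1/(1 + w)
c = -59/6 (c = 1/(1 + 5) - 10 = 1/6 - 10 = -59/6 ≈ -9.8333)
(c/21)*F(-3 - 2) = (-59/6/21)*(-3 - 2) = ((1/21)*(-59/6))*(-5) = -59/126*(-5) = 295/126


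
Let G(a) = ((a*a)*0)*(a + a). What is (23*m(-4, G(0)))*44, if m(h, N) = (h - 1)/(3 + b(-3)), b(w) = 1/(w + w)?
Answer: -30360/17 ≈ -1785.9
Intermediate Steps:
b(w) = 1/(2*w)
G(a) = 0 (G(a) = (a²*0)*(2*a) = 0*(2*a) = 0)
m(h, N) = -6/17 + 6*h/17 (m(h, N) = (h - 1)/(3 + (½)/(-3)) = (-1 + h)/(3 + (½)*(-⅓)) = (-1 + h)/(3 - ⅙) = (-1 + h)/(17/6) = (-1 + h)*(6/17) = -6/17 + 6*h/17)
(23*m(-4, G(0)))*44 = (23*(-6/17 + (6/17)*(-4)))*44 = (23*(-6/17 - 24/17))*44 = (23*(-30/17))*44 = -690/17*44 = -30360/17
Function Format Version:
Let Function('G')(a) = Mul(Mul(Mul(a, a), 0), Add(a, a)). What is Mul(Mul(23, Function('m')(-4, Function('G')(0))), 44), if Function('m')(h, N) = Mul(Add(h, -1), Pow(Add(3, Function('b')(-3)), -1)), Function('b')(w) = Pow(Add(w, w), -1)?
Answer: Rational(-30360, 17) ≈ -1785.9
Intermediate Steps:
Function('b')(w) = Mul(Rational(1, 2), Pow(w, -1)) (Function('b')(w) = Pow(Mul(2, w), -1) = Mul(Rational(1, 2), Pow(w, -1)))
Function('G')(a) = 0 (Function('G')(a) = Mul(Mul(Pow(a, 2), 0), Mul(2, a)) = Mul(0, Mul(2, a)) = 0)
Function('m')(h, N) = Add(Rational(-6, 17), Mul(Rational(6, 17), h)) (Function('m')(h, N) = Mul(Add(h, -1), Pow(Add(3, Mul(Rational(1, 2), Pow(-3, -1))), -1)) = Mul(Add(-1, h), Pow(Add(3, Mul(Rational(1, 2), Rational(-1, 3))), -1)) = Mul(Add(-1, h), Pow(Add(3, Rational(-1, 6)), -1)) = Mul(Add(-1, h), Pow(Rational(17, 6), -1)) = Mul(Add(-1, h), Rational(6, 17)) = Add(Rational(-6, 17), Mul(Rational(6, 17), h)))
Mul(Mul(23, Function('m')(-4, Function('G')(0))), 44) = Mul(Mul(23, Add(Rational(-6, 17), Mul(Rational(6, 17), -4))), 44) = Mul(Mul(23, Add(Rational(-6, 17), Rational(-24, 17))), 44) = Mul(Mul(23, Rational(-30, 17)), 44) = Mul(Rational(-690, 17), 44) = Rational(-30360, 17)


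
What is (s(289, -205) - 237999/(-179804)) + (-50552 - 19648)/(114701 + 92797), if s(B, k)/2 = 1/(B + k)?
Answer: 131776345823/130581396372 ≈ 1.0092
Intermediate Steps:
s(B, k) = 2/(B + k)
(s(289, -205) - 237999/(-179804)) + (-50552 - 19648)/(114701 + 92797) = (2/(289 - 205) - 237999/(-179804)) + (-50552 - 19648)/(114701 + 92797) = (2/84 - 237999*(-1/179804)) - 70200/207498 = (2*(1/84) + 237999/179804) - 70200*1/207498 = (1/42 + 237999/179804) - 11700/34583 = 5087881/3775884 - 11700/34583 = 131776345823/130581396372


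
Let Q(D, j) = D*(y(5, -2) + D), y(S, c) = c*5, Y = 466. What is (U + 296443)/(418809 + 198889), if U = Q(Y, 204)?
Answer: 508939/617698 ≈ 0.82393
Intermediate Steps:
y(S, c) = 5*c
Q(D, j) = D*(-10 + D) (Q(D, j) = D*(5*(-2) + D) = D*(-10 + D))
U = 212496 (U = 466*(-10 + 466) = 466*456 = 212496)
(U + 296443)/(418809 + 198889) = (212496 + 296443)/(418809 + 198889) = 508939/617698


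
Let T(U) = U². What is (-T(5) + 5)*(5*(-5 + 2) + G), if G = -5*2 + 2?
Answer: 460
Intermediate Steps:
G = -8 (G = -10 + 2 = -8)
(-T(5) + 5)*(5*(-5 + 2) + G) = (-1*5² + 5)*(5*(-5 + 2) - 8) = (-1*25 + 5)*(5*(-3) - 8) = (-25 + 5)*(-15 - 8) = -20*(-23) = 460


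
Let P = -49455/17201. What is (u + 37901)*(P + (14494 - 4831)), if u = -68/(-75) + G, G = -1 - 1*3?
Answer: 157431512174048/430025 ≈ 3.6610e+8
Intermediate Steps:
P = -49455/17201 (P = -49455*1/17201 = -49455/17201 ≈ -2.8751)
G = -4 (G = -1 - 3 = -4)
u = -232/75 (u = -68/(-75) - 4 = -1/75*(-68) - 4 = 68/75 - 4 = -232/75 ≈ -3.0933)
(u + 37901)*(P + (14494 - 4831)) = (-232/75 + 37901)*(-49455/17201 + (14494 - 4831)) = 2842343*(-49455/17201 + 9663)/75 = (2842343/75)*(166163808/17201) = 157431512174048/430025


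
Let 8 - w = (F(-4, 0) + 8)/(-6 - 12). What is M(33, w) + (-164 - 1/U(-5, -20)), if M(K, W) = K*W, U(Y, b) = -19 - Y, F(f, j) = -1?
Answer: 2371/21 ≈ 112.90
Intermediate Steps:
w = 151/18 (w = 8 - (-1 + 8)/(-6 - 12) = 8 - 7/(-18) = 8 - 7*(-1)/18 = 8 - 1*(-7/18) = 8 + 7/18 = 151/18 ≈ 8.3889)
M(33, w) + (-164 - 1/U(-5, -20)) = 33*(151/18) + (-164 - 1/(-19 - 1*(-5))) = 1661/6 + (-164 - 1/(-19 + 5)) = 1661/6 + (-164 - 1/(-14)) = 1661/6 + (-164 - 1*(-1/14)) = 1661/6 + (-164 + 1/14) = 1661/6 - 2295/14 = 2371/21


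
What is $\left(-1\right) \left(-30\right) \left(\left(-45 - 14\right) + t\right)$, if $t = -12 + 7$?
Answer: $-1920$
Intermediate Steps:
$t = -5$
$\left(-1\right) \left(-30\right) \left(\left(-45 - 14\right) + t\right) = \left(-1\right) \left(-30\right) \left(\left(-45 - 14\right) - 5\right) = 30 \left(\left(-45 - 14\right) - 5\right) = 30 \left(-59 - 5\right) = 30 \left(-64\right) = -1920$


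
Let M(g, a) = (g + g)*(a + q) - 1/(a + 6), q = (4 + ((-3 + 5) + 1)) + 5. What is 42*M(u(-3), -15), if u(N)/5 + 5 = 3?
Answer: 7574/3 ≈ 2524.7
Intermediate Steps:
q = 12 (q = (4 + (2 + 1)) + 5 = (4 + 3) + 5 = 7 + 5 = 12)
u(N) = -10 (u(N) = -25 + 5*3 = -25 + 15 = -10)
M(g, a) = -1/(6 + a) + 2*g*(12 + a) (M(g, a) = (g + g)*(a + 12) - 1/(a + 6) = (2*g)*(12 + a) - 1/(6 + a) = 2*g*(12 + a) - 1/(6 + a) = -1/(6 + a) + 2*g*(12 + a))
42*M(u(-3), -15) = 42*((-1 + 144*(-10) + 2*(-10)*(-15)**2 + 36*(-15)*(-10))/(6 - 15)) = 42*((-1 - 1440 + 2*(-10)*225 + 5400)/(-9)) = 42*(-(-1 - 1440 - 4500 + 5400)/9) = 42*(-1/9*(-541)) = 42*(541/9) = 7574/3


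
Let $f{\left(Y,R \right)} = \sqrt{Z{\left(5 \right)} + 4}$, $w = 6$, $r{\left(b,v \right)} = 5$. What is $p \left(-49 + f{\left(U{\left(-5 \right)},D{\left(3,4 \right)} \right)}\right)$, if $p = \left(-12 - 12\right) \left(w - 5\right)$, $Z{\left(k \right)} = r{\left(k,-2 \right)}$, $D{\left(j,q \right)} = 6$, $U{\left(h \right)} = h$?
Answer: $1104$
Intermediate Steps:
$Z{\left(k \right)} = 5$
$f{\left(Y,R \right)} = 3$ ($f{\left(Y,R \right)} = \sqrt{5 + 4} = \sqrt{9} = 3$)
$p = -24$ ($p = \left(-12 - 12\right) \left(6 - 5\right) = \left(-24\right) 1 = -24$)
$p \left(-49 + f{\left(U{\left(-5 \right)},D{\left(3,4 \right)} \right)}\right) = - 24 \left(-49 + 3\right) = \left(-24\right) \left(-46\right) = 1104$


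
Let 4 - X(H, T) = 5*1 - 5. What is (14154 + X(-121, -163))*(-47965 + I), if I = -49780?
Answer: -1383873710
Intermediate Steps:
X(H, T) = 4 (X(H, T) = 4 - (5*1 - 5) = 4 - (5 - 5) = 4 - 1*0 = 4 + 0 = 4)
(14154 + X(-121, -163))*(-47965 + I) = (14154 + 4)*(-47965 - 49780) = 14158*(-97745) = -1383873710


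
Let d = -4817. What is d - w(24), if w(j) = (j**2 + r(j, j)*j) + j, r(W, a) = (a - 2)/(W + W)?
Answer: -5428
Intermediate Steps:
r(W, a) = (-2 + a)/(2*W) (r(W, a) = (-2 + a)/((2*W)) = (-2 + a)*(1/(2*W)) = (-2 + a)/(2*W))
w(j) = -1 + j**2 + 3*j/2 (w(j) = (j**2 + ((-2 + j)/(2*j))*j) + j = (j**2 + (-1 + j/2)) + j = (-1 + j**2 + j/2) + j = -1 + j**2 + 3*j/2)
d - w(24) = -4817 - (-1 + 24**2 + (3/2)*24) = -4817 - (-1 + 576 + 36) = -4817 - 1*611 = -4817 - 611 = -5428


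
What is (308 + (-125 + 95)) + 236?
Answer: 514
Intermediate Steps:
(308 + (-125 + 95)) + 236 = (308 - 30) + 236 = 278 + 236 = 514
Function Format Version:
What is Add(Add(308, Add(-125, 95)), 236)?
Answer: 514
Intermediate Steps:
Add(Add(308, Add(-125, 95)), 236) = Add(Add(308, -30), 236) = Add(278, 236) = 514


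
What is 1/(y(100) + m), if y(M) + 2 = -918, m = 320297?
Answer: 1/319377 ≈ 3.1311e-6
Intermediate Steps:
y(M) = -920 (y(M) = -2 - 918 = -920)
1/(y(100) + m) = 1/(-920 + 320297) = 1/319377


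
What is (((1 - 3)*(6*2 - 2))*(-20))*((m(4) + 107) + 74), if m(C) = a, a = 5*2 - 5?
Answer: 74400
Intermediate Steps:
a = 5 (a = 10 - 5 = 5)
m(C) = 5
(((1 - 3)*(6*2 - 2))*(-20))*((m(4) + 107) + 74) = (((1 - 3)*(6*2 - 2))*(-20))*((5 + 107) + 74) = (-2*(12 - 2)*(-20))*(112 + 74) = (-2*10*(-20))*186 = -20*(-20)*186 = 400*186 = 74400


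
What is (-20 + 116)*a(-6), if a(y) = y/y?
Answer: 96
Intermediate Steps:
a(y) = 1
(-20 + 116)*a(-6) = (-20 + 116)*1 = 96*1 = 96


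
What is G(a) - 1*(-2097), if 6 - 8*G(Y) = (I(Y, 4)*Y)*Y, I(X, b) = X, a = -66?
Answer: 152139/4 ≈ 38035.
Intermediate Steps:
G(Y) = 3/4 - Y**3/8 (G(Y) = 3/4 - Y*Y*Y/8 = 3/4 - Y**2*Y/8 = 3/4 - Y**3/8)
G(a) - 1*(-2097) = (3/4 - 1/8*(-66)**3) - 1*(-2097) = (3/4 - 1/8*(-287496)) + 2097 = (3/4 + 35937) + 2097 = 143751/4 + 2097 = 152139/4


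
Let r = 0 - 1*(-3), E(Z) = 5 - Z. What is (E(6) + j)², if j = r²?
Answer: 64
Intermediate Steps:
r = 3 (r = 0 + 3 = 3)
j = 9 (j = 3² = 9)
(E(6) + j)² = ((5 - 1*6) + 9)² = ((5 - 6) + 9)² = (-1 + 9)² = 8² = 64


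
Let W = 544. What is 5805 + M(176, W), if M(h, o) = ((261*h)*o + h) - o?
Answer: 24994621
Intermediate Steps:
M(h, o) = h - o + 261*h*o (M(h, o) = (261*h*o + h) - o = (h + 261*h*o) - o = h - o + 261*h*o)
5805 + M(176, W) = 5805 + (176 - 1*544 + 261*176*544) = 5805 + (176 - 544 + 24989184) = 5805 + 24988816 = 24994621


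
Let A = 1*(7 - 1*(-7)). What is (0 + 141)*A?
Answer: 1974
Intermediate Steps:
A = 14 (A = 1*(7 + 7) = 1*14 = 14)
(0 + 141)*A = (0 + 141)*14 = 141*14 = 1974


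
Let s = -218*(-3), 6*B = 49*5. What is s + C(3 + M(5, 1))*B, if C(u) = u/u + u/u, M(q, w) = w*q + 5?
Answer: 2207/3 ≈ 735.67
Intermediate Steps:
M(q, w) = 5 + q*w (M(q, w) = q*w + 5 = 5 + q*w)
B = 245/6 (B = (49*5)/6 = (⅙)*245 = 245/6 ≈ 40.833)
s = 654
C(u) = 2 (C(u) = 1 + 1 = 2)
s + C(3 + M(5, 1))*B = 654 + 2*(245/6) = 654 + 245/3 = 2207/3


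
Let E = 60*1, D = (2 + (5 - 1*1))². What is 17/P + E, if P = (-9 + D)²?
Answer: 43757/729 ≈ 60.023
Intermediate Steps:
D = 36 (D = (2 + (5 - 1))² = (2 + 4)² = 6² = 36)
E = 60
P = 729 (P = (-9 + 36)² = 27² = 729)
17/P + E = 17/729 + 60 = 43757/729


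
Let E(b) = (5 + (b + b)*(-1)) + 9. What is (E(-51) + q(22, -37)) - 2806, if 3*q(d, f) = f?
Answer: -8107/3 ≈ -2702.3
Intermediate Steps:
q(d, f) = f/3
E(b) = 14 - 2*b (E(b) = (5 + (2*b)*(-1)) + 9 = (5 - 2*b) + 9 = 14 - 2*b)
(E(-51) + q(22, -37)) - 2806 = ((14 - 2*(-51)) + (⅓)*(-37)) - 2806 = ((14 + 102) - 37/3) - 2806 = (116 - 37/3) - 2806 = 311/3 - 2806 = -8107/3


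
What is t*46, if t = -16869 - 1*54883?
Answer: -3300592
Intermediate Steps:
t = -71752 (t = -16869 - 54883 = -71752)
t*46 = -71752*46 = -3300592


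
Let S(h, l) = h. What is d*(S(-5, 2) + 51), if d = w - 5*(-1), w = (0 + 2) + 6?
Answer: 598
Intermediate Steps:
w = 8 (w = 2 + 6 = 8)
d = 13 (d = 8 - 5*(-1) = 8 + 5 = 13)
d*(S(-5, 2) + 51) = 13*(-5 + 51) = 13*46 = 598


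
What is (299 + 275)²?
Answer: 329476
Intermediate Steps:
(299 + 275)² = 574² = 329476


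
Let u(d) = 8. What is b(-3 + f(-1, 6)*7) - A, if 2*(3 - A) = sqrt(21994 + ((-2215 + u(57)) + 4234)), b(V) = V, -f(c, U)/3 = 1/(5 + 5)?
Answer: -81/10 + 3*sqrt(2669)/2 ≈ 69.394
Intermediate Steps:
f(c, U) = -3/10 (f(c, U) = -3/(5 + 5) = -3/10)
A = 3 - 3*sqrt(2669)/2 (A = 3 - sqrt(21994 + ((-2215 + 8) + 4234))/2 = 3 - sqrt(21994 + (-2207 + 4234))/2 = 3 - sqrt(21994 + 2027)/2 = 3 - 3*sqrt(2669)/2 ≈ -74.494)
b(-3 + f(-1, 6)*7) - A = (-3 - 3/10*7) - (3 - 3*sqrt(2669)/2) = (-3 - 21/10) + (-3 + 3*sqrt(2669)/2) = -51/10 + (-3 + 3*sqrt(2669)/2) = -81/10 + 3*sqrt(2669)/2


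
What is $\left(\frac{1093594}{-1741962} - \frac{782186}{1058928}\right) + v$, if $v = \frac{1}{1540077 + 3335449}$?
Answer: $- \frac{512047083727114397}{374727308653213464} \approx -1.3665$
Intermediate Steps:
$v = \frac{1}{4875526} \approx 2.0511 \cdot 10^{-7}$
$\left(\frac{1093594}{-1741962} - \frac{782186}{1058928}\right) + v = \left(\frac{1093594}{-1741962} - \frac{782186}{1058928}\right) + \frac{1}{4875526} = \left(1093594 \left(- \frac{1}{1741962}\right) - \frac{391093}{529464}\right) + \frac{1}{4875526} = \left(- \frac{546797}{870981} - \frac{391093}{529464}\right) + \frac{1}{4875526} = - \frac{210047966347}{153717694728} + \frac{1}{4875526} = - \frac{512047083727114397}{374727308653213464}$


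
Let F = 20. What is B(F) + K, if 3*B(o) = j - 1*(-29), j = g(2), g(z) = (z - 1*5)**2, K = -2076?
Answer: -6190/3 ≈ -2063.3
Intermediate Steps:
g(z) = (-5 + z)**2 (g(z) = (z - 5)**2 = (-5 + z)**2)
j = 9 (j = (-5 + 2)**2 = (-3)**2 = 9)
B(o) = 38/3 (B(o) = (9 - 1*(-29))/3 = (9 + 29)/3 = (1/3)*38 = 38/3)
B(F) + K = 38/3 - 2076 = -6190/3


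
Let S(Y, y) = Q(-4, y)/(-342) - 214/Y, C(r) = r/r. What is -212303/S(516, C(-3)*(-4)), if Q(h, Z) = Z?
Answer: 3122127918/5927 ≈ 5.2676e+5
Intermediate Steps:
C(r) = 1
S(Y, y) = -214/Y - y/342 (S(Y, y) = y/(-342) - 214/Y = y*(-1/342) - 214/Y = -y/342 - 214/Y = -214/Y - y/342)
-212303/S(516, C(-3)*(-4)) = -212303/(-214/516 - (-4)/342) = -212303/(-214*1/516 - 1/342*(-4)) = -212303/(-107/258 + 2/171) = -212303/(-5927/14706) = -212303*(-14706/5927) = 3122127918/5927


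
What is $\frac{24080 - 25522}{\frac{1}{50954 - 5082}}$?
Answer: $-66147424$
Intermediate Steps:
$\frac{24080 - 25522}{\frac{1}{50954 - 5082}} = \frac{24080 - 25522}{\frac{1}{45872}} = - 1442 \frac{1}{\frac{1}{45872}} = \left(-1442\right) 45872 = -66147424$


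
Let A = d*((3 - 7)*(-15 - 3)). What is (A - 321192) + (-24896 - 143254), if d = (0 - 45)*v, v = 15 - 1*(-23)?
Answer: -612462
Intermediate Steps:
v = 38 (v = 15 + 23 = 38)
d = -1710 (d = (0 - 45)*38 = -45*38 = -1710)
A = -123120 (A = -1710*(3 - 7)*(-15 - 3) = -(-6840)*(-18) = -1710*72 = -123120)
(A - 321192) + (-24896 - 143254) = (-123120 - 321192) + (-24896 - 143254) = -444312 - 168150 = -612462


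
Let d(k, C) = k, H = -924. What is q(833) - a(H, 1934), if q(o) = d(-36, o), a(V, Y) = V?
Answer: 888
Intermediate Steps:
q(o) = -36
q(833) - a(H, 1934) = -36 - 1*(-924) = -36 + 924 = 888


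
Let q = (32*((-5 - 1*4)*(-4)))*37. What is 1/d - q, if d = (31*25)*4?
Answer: -132134399/3100 ≈ -42624.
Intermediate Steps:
d = 3100 (d = 775*4 = 3100)
q = 42624 (q = (32*((-5 - 4)*(-4)))*37 = (32*(-9*(-4)))*37 = (32*36)*37 = 1152*37 = 42624)
1/d - q = 1/3100 - 1*42624 = 1/3100 - 42624 = -132134399/3100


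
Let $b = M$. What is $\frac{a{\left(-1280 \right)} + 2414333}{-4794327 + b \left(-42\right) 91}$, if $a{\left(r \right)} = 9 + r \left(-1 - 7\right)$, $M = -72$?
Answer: $- \frac{269398}{502127} \approx -0.53651$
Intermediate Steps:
$b = -72$
$a{\left(r \right)} = 9 - 8 r$ ($a{\left(r \right)} = 9 + r \left(-8\right) = 9 - 8 r$)
$\frac{a{\left(-1280 \right)} + 2414333}{-4794327 + b \left(-42\right) 91} = \frac{\left(9 - -10240\right) + 2414333}{-4794327 + \left(-72\right) \left(-42\right) 91} = \frac{\left(9 + 10240\right) + 2414333}{-4794327 + 3024 \cdot 91} = \frac{10249 + 2414333}{-4794327 + 275184} = \frac{2424582}{-4519143} = 2424582 \left(- \frac{1}{4519143}\right) = - \frac{269398}{502127}$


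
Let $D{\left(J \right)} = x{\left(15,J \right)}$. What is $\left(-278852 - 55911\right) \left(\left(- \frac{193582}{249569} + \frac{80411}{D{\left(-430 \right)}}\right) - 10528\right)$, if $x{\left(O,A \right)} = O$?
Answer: $\frac{6476575183462813}{3743535} \approx 1.7301 \cdot 10^{9}$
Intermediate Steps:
$D{\left(J \right)} = 15$
$\left(-278852 - 55911\right) \left(\left(- \frac{193582}{249569} + \frac{80411}{D{\left(-430 \right)}}\right) - 10528\right) = \left(-278852 - 55911\right) \left(\left(- \frac{193582}{249569} + \frac{80411}{15}\right) - 10528\right) = - 334763 \left(\left(\left(-193582\right) \frac{1}{249569} + 80411 \cdot \frac{1}{15}\right) - 10528\right) = - 334763 \left(\left(- \frac{193582}{249569} + \frac{80411}{15}\right) - 10528\right) = - 334763 \left(\frac{20065189129}{3743535} - 10528\right) = \left(-334763\right) \left(- \frac{19346747351}{3743535}\right) = \frac{6476575183462813}{3743535}$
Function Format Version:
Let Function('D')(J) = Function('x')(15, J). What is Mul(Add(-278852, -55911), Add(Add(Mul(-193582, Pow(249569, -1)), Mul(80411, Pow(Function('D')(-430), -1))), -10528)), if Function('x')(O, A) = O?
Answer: Rational(6476575183462813, 3743535) ≈ 1.7301e+9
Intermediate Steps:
Function('D')(J) = 15
Mul(Add(-278852, -55911), Add(Add(Mul(-193582, Pow(249569, -1)), Mul(80411, Pow(Function('D')(-430), -1))), -10528)) = Mul(Add(-278852, -55911), Add(Add(Mul(-193582, Pow(249569, -1)), Mul(80411, Pow(15, -1))), -10528)) = Mul(-334763, Add(Add(Mul(-193582, Rational(1, 249569)), Mul(80411, Rational(1, 15))), -10528)) = Mul(-334763, Add(Add(Rational(-193582, 249569), Rational(80411, 15)), -10528)) = Mul(-334763, Add(Rational(20065189129, 3743535), -10528)) = Mul(-334763, Rational(-19346747351, 3743535)) = Rational(6476575183462813, 3743535)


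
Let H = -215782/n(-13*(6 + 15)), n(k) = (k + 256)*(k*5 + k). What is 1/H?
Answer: -1989/15413 ≈ -0.12905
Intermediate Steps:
n(k) = 6*k*(256 + k) (n(k) = (256 + k)*(5*k + k) = (256 + k)*(6*k) = 6*k*(256 + k))
H = -15413/1989 (H = -215782*(-1/(78*(6 + 15)*(256 - 13*(6 + 15)))) = -215782*(-1/(1638*(256 - 13*21))) = -215782*(-1/(1638*(256 - 273))) = -215782/(6*(-273)*(-17)) = -215782/27846 = -215782*1/27846 = -15413/1989 ≈ -7.7491)
1/H = 1/(-15413/1989) = -1989/15413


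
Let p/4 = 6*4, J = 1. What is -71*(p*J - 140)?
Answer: 3124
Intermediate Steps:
p = 96 (p = 4*(6*4) = 4*24 = 96)
-71*(p*J - 140) = -71*(96*1 - 140) = -71*(96 - 140) = -71*(-44) = 3124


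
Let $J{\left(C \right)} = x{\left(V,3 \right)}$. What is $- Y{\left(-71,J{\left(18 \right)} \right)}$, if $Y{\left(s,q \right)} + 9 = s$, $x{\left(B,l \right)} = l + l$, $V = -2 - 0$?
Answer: $80$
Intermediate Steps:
$V = -2$ ($V = -2 + 0 = -2$)
$x{\left(B,l \right)} = 2 l$
$J{\left(C \right)} = 6$ ($J{\left(C \right)} = 2 \cdot 3 = 6$)
$Y{\left(s,q \right)} = -9 + s$
$- Y{\left(-71,J{\left(18 \right)} \right)} = - (-9 - 71) = \left(-1\right) \left(-80\right) = 80$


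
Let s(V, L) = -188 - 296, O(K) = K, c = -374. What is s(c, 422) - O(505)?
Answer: -989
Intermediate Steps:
s(V, L) = -484
s(c, 422) - O(505) = -484 - 1*505 = -484 - 505 = -989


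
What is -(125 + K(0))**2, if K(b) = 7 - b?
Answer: -17424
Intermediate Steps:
-(125 + K(0))**2 = -(125 + (7 - 1*0))**2 = -(125 + (7 + 0))**2 = -(125 + 7)**2 = -1*132**2 = -1*17424 = -17424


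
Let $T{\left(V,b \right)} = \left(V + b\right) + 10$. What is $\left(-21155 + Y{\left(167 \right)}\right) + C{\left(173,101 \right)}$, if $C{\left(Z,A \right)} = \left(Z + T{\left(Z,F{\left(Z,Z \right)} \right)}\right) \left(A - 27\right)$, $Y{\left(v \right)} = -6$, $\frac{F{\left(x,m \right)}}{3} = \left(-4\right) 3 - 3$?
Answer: $1853$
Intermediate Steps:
$F{\left(x,m \right)} = -45$ ($F{\left(x,m \right)} = 3 \left(\left(-4\right) 3 - 3\right) = 3 \left(-12 - 3\right) = 3 \left(-15\right) = -45$)
$T{\left(V,b \right)} = 10 + V + b$
$C{\left(Z,A \right)} = \left(-35 + 2 Z\right) \left(-27 + A\right)$ ($C{\left(Z,A \right)} = \left(Z + \left(10 + Z - 45\right)\right) \left(A - 27\right) = \left(Z + \left(-35 + Z\right)\right) \left(A - 27\right) = \left(-35 + 2 Z\right) \left(-27 + A\right)$)
$\left(-21155 + Y{\left(167 \right)}\right) + C{\left(173,101 \right)} = \left(-21155 - 6\right) + \left(945 - 9342 + 101 \cdot 173 + 101 \left(-35 + 173\right)\right) = -21161 + \left(945 - 9342 + 17473 + 101 \cdot 138\right) = -21161 + \left(945 - 9342 + 17473 + 13938\right) = -21161 + 23014 = 1853$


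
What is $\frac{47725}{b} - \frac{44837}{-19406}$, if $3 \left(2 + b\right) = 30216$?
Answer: $\frac{68882997}{9770921} \approx 7.0498$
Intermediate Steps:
$b = 10070$ ($b = -2 + \frac{1}{3} \cdot 30216 = -2 + 10072 = 10070$)
$\frac{47725}{b} - \frac{44837}{-19406} = \frac{47725}{10070} - \frac{44837}{-19406} = 47725 \cdot \frac{1}{10070} - - \frac{44837}{19406} = \frac{9545}{2014} + \frac{44837}{19406} = \frac{68882997}{9770921}$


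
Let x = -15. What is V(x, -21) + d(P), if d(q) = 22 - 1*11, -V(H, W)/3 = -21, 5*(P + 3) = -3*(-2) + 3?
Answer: 74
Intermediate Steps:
P = -6/5 (P = -3 + (-3*(-2) + 3)/5 = -3 + (6 + 3)/5 = -3 + (1/5)*9 = -3 + 9/5 = -6/5 ≈ -1.2000)
V(H, W) = 63 (V(H, W) = -3*(-21) = 63)
d(q) = 11 (d(q) = 22 - 11 = 11)
V(x, -21) + d(P) = 63 + 11 = 74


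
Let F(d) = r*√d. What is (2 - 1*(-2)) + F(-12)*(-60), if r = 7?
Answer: 4 - 840*I*√3 ≈ 4.0 - 1454.9*I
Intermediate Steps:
F(d) = 7*√d
(2 - 1*(-2)) + F(-12)*(-60) = (2 - 1*(-2)) + (7*√(-12))*(-60) = (2 + 2) + (7*(2*I*√3))*(-60) = 4 + (14*I*√3)*(-60) = 4 - 840*I*√3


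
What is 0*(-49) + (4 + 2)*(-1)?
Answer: -6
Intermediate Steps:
0*(-49) + (4 + 2)*(-1) = 0 + 6*(-1) = 0 - 6 = -6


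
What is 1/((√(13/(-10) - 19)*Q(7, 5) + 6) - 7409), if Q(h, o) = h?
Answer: -74030/548054037 - 7*I*√2030/548054037 ≈ -0.00013508 - 5.7547e-7*I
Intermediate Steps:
1/((√(13/(-10) - 19)*Q(7, 5) + 6) - 7409) = 1/((√(13/(-10) - 19)*7 + 6) - 7409) = 1/((√(13*(-⅒) - 19)*7 + 6) - 7409) = 1/((√(-13/10 - 19)*7 + 6) - 7409) = 1/((√(-203/10)*7 + 6) - 7409) = 1/(((I*√2030/10)*7 + 6) - 7409) = 1/((7*I*√2030/10 + 6) - 7409) = 1/((6 + 7*I*√2030/10) - 7409) = 1/(-7403 + 7*I*√2030/10)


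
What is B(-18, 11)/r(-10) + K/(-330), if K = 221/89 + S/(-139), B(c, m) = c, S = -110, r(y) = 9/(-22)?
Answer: 59862137/1360810 ≈ 43.990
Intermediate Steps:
r(y) = -9/22 (r(y) = 9*(-1/22) = -9/22)
K = 40509/12371 (K = 221/89 - 110/(-139) = 221*(1/89) - 110*(-1/139) = 221/89 + 110/139 = 40509/12371 ≈ 3.2745)
B(-18, 11)/r(-10) + K/(-330) = -18/(-9/22) + (40509/12371)/(-330) = -18*(-22/9) + (40509/12371)*(-1/330) = 44 - 13503/1360810 = 59862137/1360810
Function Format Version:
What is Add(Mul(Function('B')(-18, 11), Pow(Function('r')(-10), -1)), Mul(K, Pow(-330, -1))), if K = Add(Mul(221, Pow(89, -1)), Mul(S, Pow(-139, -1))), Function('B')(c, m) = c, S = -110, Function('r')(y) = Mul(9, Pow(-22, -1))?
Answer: Rational(59862137, 1360810) ≈ 43.990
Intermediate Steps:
Function('r')(y) = Rational(-9, 22) (Function('r')(y) = Mul(9, Rational(-1, 22)) = Rational(-9, 22))
K = Rational(40509, 12371) (K = Add(Mul(221, Pow(89, -1)), Mul(-110, Pow(-139, -1))) = Add(Mul(221, Rational(1, 89)), Mul(-110, Rational(-1, 139))) = Add(Rational(221, 89), Rational(110, 139)) = Rational(40509, 12371) ≈ 3.2745)
Add(Mul(Function('B')(-18, 11), Pow(Function('r')(-10), -1)), Mul(K, Pow(-330, -1))) = Add(Mul(-18, Pow(Rational(-9, 22), -1)), Mul(Rational(40509, 12371), Pow(-330, -1))) = Add(Mul(-18, Rational(-22, 9)), Mul(Rational(40509, 12371), Rational(-1, 330))) = Add(44, Rational(-13503, 1360810)) = Rational(59862137, 1360810)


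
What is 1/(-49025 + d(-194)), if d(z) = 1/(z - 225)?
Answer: -419/20541476 ≈ -2.0398e-5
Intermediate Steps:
d(z) = 1/(-225 + z)
1/(-49025 + d(-194)) = 1/(-49025 + 1/(-225 - 194)) = 1/(-49025 + 1/(-419)) = 1/(-49025 - 1/419) = 1/(-20541476/419) = -419/20541476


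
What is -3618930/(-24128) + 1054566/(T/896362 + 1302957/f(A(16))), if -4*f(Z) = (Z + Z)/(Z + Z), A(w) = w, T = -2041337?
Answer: 8441849641573612857/56359227275984672 ≈ 149.79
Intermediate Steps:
f(Z) = -¼ (f(Z) = -(Z + Z)/(4*(Z + Z)) = -2*Z/(4*(2*Z)) = -2*Z*1/(2*Z)/4 = -¼*1 = -¼)
-3618930/(-24128) + 1054566/(T/896362 + 1302957/f(A(16))) = -3618930/(-24128) + 1054566/(-2041337/896362 + 1302957/(-¼)) = -3618930*(-1/24128) + 1054566/(-2041337*1/896362 + 1302957*(-4)) = 1809465/12064 + 1054566/(-2041337/896362 - 5211828) = 1809465/12064 + 1054566/(-4671686611073/896362) = 1809465/12064 + 1054566*(-896362/4671686611073) = 1809465/12064 - 945272888892/4671686611073 = 8441849641573612857/56359227275984672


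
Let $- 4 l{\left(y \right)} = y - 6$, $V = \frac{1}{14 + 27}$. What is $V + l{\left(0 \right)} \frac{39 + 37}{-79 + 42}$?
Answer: $- \frac{4637}{1517} \approx -3.0567$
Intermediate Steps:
$V = \frac{1}{41} \approx 0.02439$
$l{\left(y \right)} = \frac{3}{2} - \frac{y}{4}$ ($l{\left(y \right)} = - \frac{y - 6}{4} = - \frac{-6 + y}{4} = \frac{3}{2} - \frac{y}{4}$)
$V + l{\left(0 \right)} \frac{39 + 37}{-79 + 42} = \frac{1}{41} + \left(\frac{3}{2} - 0\right) \frac{39 + 37}{-79 + 42} = \frac{1}{41} + \left(\frac{3}{2} + 0\right) \frac{76}{-37} = \frac{1}{41} + \frac{3 \cdot 76 \left(- \frac{1}{37}\right)}{2} = \frac{1}{41} + \frac{3}{2} \left(- \frac{76}{37}\right) = \frac{1}{41} - \frac{114}{37} = - \frac{4637}{1517}$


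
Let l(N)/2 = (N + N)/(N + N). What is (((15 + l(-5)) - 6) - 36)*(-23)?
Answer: 575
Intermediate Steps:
l(N) = 2 (l(N) = 2*((N + N)/(N + N)) = 2*((2*N)/((2*N))) = 2*((2*N)*(1/(2*N))) = 2*1 = 2)
(((15 + l(-5)) - 6) - 36)*(-23) = (((15 + 2) - 6) - 36)*(-23) = ((17 - 6) - 36)*(-23) = (11 - 36)*(-23) = -25*(-23) = 575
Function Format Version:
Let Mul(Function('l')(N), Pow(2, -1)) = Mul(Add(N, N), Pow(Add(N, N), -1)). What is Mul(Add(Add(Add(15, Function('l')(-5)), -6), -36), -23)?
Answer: 575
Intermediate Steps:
Function('l')(N) = 2 (Function('l')(N) = Mul(2, Mul(Add(N, N), Pow(Add(N, N), -1))) = Mul(2, Mul(Mul(2, N), Pow(Mul(2, N), -1))) = Mul(2, Mul(Mul(2, N), Mul(Rational(1, 2), Pow(N, -1)))) = Mul(2, 1) = 2)
Mul(Add(Add(Add(15, Function('l')(-5)), -6), -36), -23) = Mul(Add(Add(Add(15, 2), -6), -36), -23) = Mul(Add(Add(17, -6), -36), -23) = Mul(Add(11, -36), -23) = Mul(-25, -23) = 575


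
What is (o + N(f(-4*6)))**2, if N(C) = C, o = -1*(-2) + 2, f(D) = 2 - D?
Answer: 900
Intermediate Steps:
o = 4 (o = 2 + 2 = 4)
(o + N(f(-4*6)))**2 = (4 + (2 - (-4)*6))**2 = (4 + (2 - 1*(-24)))**2 = (4 + (2 + 24))**2 = (4 + 26)**2 = 30**2 = 900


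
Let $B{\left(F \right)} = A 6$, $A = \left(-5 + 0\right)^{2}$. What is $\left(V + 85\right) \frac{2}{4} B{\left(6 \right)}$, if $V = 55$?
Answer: $10500$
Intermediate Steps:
$A = 25$ ($A = \left(-5\right)^{2} = 25$)
$B{\left(F \right)} = 150$ ($B{\left(F \right)} = 25 \cdot 6 = 150$)
$\left(V + 85\right) \frac{2}{4} B{\left(6 \right)} = \left(55 + 85\right) \frac{2}{4} \cdot 150 = 140 \cdot 2 \cdot \frac{1}{4} \cdot 150 = 140 \cdot \frac{1}{2} \cdot 150 = 140 \cdot 75 = 10500$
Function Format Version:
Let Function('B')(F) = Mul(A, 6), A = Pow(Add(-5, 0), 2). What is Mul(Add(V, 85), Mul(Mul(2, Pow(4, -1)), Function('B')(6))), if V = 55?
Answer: 10500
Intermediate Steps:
A = 25 (A = Pow(-5, 2) = 25)
Function('B')(F) = 150 (Function('B')(F) = Mul(25, 6) = 150)
Mul(Add(V, 85), Mul(Mul(2, Pow(4, -1)), Function('B')(6))) = Mul(Add(55, 85), Mul(Mul(2, Pow(4, -1)), 150)) = Mul(140, Mul(Mul(2, Rational(1, 4)), 150)) = Mul(140, Mul(Rational(1, 2), 150)) = Mul(140, 75) = 10500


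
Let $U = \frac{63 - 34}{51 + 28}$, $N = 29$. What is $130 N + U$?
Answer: $\frac{297859}{79} \approx 3770.4$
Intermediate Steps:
$U = \frac{29}{79} \approx 0.36709$
$130 N + U = 130 \cdot 29 + \frac{29}{79} = 3770 + \frac{29}{79} = \frac{297859}{79}$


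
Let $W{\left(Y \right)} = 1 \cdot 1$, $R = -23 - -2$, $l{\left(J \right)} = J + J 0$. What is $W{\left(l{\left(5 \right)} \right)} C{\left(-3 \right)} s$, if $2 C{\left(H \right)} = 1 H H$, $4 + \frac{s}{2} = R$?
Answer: $-225$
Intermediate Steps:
$l{\left(J \right)} = J$ ($l{\left(J \right)} = J + 0 = J$)
$R = -21$ ($R = -23 + 2 = -21$)
$W{\left(Y \right)} = 1$
$s = -50$ ($s = -8 + 2 \left(-21\right) = -8 - 42 = -50$)
$C{\left(H \right)} = \frac{H^{2}}{2}$ ($C{\left(H \right)} = \frac{1 H H}{2} = \frac{H H}{2} = \frac{H^{2}}{2}$)
$W{\left(l{\left(5 \right)} \right)} C{\left(-3 \right)} s = 1 \frac{\left(-3\right)^{2}}{2} \left(-50\right) = 1 \cdot \frac{1}{2} \cdot 9 \left(-50\right) = 1 \cdot \frac{9}{2} \left(-50\right) = \frac{9}{2} \left(-50\right) = -225$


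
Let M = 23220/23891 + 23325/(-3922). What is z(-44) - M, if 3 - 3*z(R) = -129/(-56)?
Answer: 1951762549/374802008 ≈ 5.2075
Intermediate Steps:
z(R) = 13/56 (z(R) = 1 - (-43)/(-56) = 1 - (-43)*(-1)/56 = 1 - ⅓*129/56 = 1 - 43/56 = 13/56)
M = -466188735/93700502 (M = 23220*(1/23891) + 23325*(-1/3922) = 23220/23891 - 23325/3922 = -466188735/93700502 ≈ -4.9753)
z(-44) - M = 13/56 - 1*(-466188735/93700502) = 13/56 + 466188735/93700502 = 1951762549/374802008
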